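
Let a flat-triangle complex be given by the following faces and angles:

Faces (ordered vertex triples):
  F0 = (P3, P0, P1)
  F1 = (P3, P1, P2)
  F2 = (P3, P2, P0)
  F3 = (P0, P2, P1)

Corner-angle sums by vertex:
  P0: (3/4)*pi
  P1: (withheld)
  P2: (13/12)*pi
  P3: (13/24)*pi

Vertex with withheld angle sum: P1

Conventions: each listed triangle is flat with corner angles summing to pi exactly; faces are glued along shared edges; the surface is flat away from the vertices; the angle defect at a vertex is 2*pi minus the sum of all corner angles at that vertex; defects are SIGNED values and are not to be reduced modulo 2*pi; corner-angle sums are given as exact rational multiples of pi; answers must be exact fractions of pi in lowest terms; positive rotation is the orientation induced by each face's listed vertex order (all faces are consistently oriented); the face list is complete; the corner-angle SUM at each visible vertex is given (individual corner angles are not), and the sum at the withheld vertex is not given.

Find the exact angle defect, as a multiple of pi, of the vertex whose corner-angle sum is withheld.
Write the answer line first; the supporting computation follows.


Answer: defect(P1) = (3/8)*pi

V = 4, E = 6, F = 4; chi = V - E + F = 2
Gauss-Bonnet: total defect = 2*pi*chi = 4*pi; visible defects sum to (29/8)*pi


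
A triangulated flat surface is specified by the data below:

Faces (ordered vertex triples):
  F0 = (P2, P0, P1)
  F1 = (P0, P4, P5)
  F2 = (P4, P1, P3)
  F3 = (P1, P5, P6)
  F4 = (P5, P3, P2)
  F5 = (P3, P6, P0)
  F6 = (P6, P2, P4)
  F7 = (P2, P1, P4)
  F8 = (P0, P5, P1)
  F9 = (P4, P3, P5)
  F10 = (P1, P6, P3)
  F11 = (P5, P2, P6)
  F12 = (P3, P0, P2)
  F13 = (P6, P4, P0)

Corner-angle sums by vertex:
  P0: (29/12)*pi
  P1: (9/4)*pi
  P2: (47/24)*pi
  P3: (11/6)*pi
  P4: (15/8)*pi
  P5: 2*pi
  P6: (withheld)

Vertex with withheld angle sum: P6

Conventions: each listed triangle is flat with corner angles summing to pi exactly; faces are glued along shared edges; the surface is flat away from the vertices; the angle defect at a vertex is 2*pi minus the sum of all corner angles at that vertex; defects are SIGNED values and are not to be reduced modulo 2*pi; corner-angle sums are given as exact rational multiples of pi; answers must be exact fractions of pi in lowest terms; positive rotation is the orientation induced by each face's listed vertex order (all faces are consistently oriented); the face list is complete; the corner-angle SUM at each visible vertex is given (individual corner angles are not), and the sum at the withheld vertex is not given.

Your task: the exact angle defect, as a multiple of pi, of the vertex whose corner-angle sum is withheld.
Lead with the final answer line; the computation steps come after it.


Answer: defect(P6) = pi/3

V = 7, E = 21, F = 14; chi = V - E + F = 0
Gauss-Bonnet: total defect = 2*pi*chi = 0; visible defects sum to -pi/3


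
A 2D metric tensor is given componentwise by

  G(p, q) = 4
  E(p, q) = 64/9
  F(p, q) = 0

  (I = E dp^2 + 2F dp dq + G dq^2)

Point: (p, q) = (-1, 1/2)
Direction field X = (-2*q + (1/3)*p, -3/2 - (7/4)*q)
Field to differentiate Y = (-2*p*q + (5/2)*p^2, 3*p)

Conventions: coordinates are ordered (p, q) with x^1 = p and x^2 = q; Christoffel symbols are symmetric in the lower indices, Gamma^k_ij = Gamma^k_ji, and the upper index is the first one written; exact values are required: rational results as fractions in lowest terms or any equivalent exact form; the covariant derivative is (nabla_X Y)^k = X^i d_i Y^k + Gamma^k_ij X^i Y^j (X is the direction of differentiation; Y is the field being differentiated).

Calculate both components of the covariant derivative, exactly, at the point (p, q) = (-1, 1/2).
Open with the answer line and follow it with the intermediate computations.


Answer: (nabla_X Y)^p = 13/4, (nabla_X Y)^q = -4

E = 64/9, F = 0, G = 4 at the point
E_p = 0, E_q = 0, F_p = 0, F_q = 0, G_p = 0, G_q = 0
EG - F^2 = 256/9;  g^inv = (9/256) * [[4, 0], [0, 64/9]]
first-kind symbols [ij,l] = (1/2)(d_i g_jl + d_j g_il - d_l g_ij): [pp,p] = E_p/2 = 0, [pp,q] = F_p - E_q/2 = 0, [pq,p] = E_q/2 = 0, [pq,q] = G_p/2 = 0, [qq,p] = F_q - G_p/2 = 0, [qq,q] = G_q/2 = 0
Gamma^p_ij = (G*[ij,p] - F*[ij,q])/(EG - F^2), Gamma^q_ij = (E*[ij,q] - F*[ij,p])/(EG - F^2)
Gamma_ppp = 0, Gamma_ppq = 0, Gamma_pqq = 0, Gamma_qpp = 0, Gamma_qpq = 0, Gamma_qqq = 0
X = (-4/3, -19/8), Y = (7/2, -3) at the point


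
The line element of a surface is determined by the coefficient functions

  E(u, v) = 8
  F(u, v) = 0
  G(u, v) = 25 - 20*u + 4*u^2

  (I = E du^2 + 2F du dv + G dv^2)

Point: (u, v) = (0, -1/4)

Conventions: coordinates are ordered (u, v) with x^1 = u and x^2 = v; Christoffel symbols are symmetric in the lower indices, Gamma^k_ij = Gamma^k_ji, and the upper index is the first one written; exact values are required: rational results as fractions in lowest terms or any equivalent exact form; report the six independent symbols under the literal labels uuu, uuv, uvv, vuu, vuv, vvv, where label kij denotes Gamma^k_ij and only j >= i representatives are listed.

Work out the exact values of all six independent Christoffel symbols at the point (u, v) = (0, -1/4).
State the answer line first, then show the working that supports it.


Answer: Gamma_uuu = 0, Gamma_uuv = 0, Gamma_uvv = 5/4, Gamma_vuu = 0, Gamma_vuv = -2/5, Gamma_vvv = 0

E = 8, F = 0, G = 25 at the point
E_u = 0, E_v = 0, F_u = 0, F_v = 0, G_u = -20, G_v = 0
EG - F^2 = 200;  g^inv = (1/200) * [[25, 0], [0, 8]]
first-kind symbols [ij,l] = (1/2)(d_i g_jl + d_j g_il - d_l g_ij): [uu,u] = E_u/2 = 0, [uu,v] = F_u - E_v/2 = 0, [uv,u] = E_v/2 = 0, [uv,v] = G_u/2 = -10, [vv,u] = F_v - G_u/2 = 10, [vv,v] = G_v/2 = 0
Gamma^u_ij = (G*[ij,u] - F*[ij,v])/(EG - F^2), Gamma^v_ij = (E*[ij,v] - F*[ij,u])/(EG - F^2)


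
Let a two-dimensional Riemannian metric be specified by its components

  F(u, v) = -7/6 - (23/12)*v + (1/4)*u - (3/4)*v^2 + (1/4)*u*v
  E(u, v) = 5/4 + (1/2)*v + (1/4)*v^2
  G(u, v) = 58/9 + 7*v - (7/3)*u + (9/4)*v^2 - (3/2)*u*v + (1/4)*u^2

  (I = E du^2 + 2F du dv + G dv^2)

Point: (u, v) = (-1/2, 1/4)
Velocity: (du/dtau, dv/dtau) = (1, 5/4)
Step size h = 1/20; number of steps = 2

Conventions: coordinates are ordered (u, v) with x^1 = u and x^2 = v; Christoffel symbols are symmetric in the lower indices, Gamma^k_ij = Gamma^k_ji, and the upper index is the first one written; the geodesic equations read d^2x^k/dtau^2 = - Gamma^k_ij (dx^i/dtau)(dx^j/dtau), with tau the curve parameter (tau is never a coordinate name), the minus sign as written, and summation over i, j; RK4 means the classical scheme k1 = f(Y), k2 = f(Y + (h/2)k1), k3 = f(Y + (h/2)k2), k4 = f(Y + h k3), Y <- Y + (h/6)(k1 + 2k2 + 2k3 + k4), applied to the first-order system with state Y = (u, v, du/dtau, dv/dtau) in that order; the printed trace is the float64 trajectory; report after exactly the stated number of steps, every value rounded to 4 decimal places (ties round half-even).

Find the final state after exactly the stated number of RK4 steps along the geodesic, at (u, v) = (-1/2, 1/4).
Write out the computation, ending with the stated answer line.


f(Y) = (du/dtau, dv/dtau, -Gamma^u_ij Y'^i Y'^j, -Gamma^v_ij Y'^i Y'^j) with the Gammas evaluated at the stage position; h = 0.050000; intermediate values shown to 6 dp
step 0: u = -0.5000, v = 0.2500, du/dtau = 1.0000, dv/dtau = 1.2500
step 1:
  k1: at (u, v) = (-0.500000, 0.250000), (du/dtau, dv/dtau) = (1.000000, 1.250000); Gamma_uuu = 0.000000, Gamma_uuv = 0.030811, Gamma_uvv = -0.092434, Gamma_vuu = 0.000000, Gamma_vuv = -0.145840, Gamma_vvv = 0.437521; k1 = (1.000000, 1.250000, 0.067400, -0.319026)
  k2: at (u, v) = (-0.475000, 0.281250), (du/dtau, dv/dtau) = (1.001685, 1.242024); Gamma_uuu = 0.000000, Gamma_uuv = 0.030898, Gamma_uvv = -0.092695, Gamma_vuu = 0.000000, Gamma_vuv = -0.144342, Gamma_vvv = 0.433027; k2 = (1.001685, 1.242024, 0.066111, -0.308841)
  k3: at (u, v) = (-0.474958, 0.281051), (du/dtau, dv/dtau) = (1.001653, 1.242279); Gamma_uuu = 0.000000, Gamma_uuv = 0.030899, Gamma_uvv = -0.092698, Gamma_vuu = 0.000000, Gamma_vuv = -0.144355, Gamma_vvv = 0.433066; k3 = (1.001653, 1.242279, 0.066159, -0.309080)
  k4: at (u, v) = (-0.449917, 0.312114), (du/dtau, dv/dtau) = (1.003308, 1.234546); Gamma_uuu = 0.000000, Gamma_uuv = 0.030976, Gamma_uvv = -0.092927, Gamma_vuu = 0.000000, Gamma_vuv = -0.142894, Gamma_vvv = 0.428682; k4 = (1.003308, 1.234546, 0.064896, -0.299370)
  Y <- Y + (h/6)(k1 + 2k2 + 2k3 + k4): u = -0.4499, v = 0.3121, du/dtau = 1.0033, dv/dtau = 1.2345
step 2:
  k1: at (u, v) = (-0.449917, 0.312110), (du/dtau, dv/dtau) = (1.003307, 1.234548); Gamma_uuu = 0.000000, Gamma_uuv = 0.030976, Gamma_uvv = -0.092927, Gamma_vuu = 0.000000, Gamma_vuv = -0.142894, Gamma_vvv = 0.428683; k1 = (1.003307, 1.234548, 0.064896, -0.299373)
  k2: at (u, v) = (-0.424834, 0.342973), (du/dtau, dv/dtau) = (1.004929, 1.227064); Gamma_uuu = 0.000000, Gamma_uuv = 0.031042, Gamma_uvv = -0.093126, Gamma_vuu = 0.000000, Gamma_vuv = -0.141470, Gamma_vvv = 0.424409; k2 = (1.004929, 1.227064, 0.063662, -0.290130)
  k3: at (u, v) = (-0.424794, 0.342786), (du/dtau, dv/dtau) = (1.004899, 1.227295); Gamma_uuu = 0.000000, Gamma_uuv = 0.031043, Gamma_uvv = -0.093130, Gamma_vuu = 0.000000, Gamma_vuv = -0.141482, Gamma_vvv = 0.424445; k3 = (1.004899, 1.227295, 0.063705, -0.290340)
  k4: at (u, v) = (-0.399672, 0.373474), (du/dtau, dv/dtau) = (1.006492, 1.220031); Gamma_uuu = 0.000000, Gamma_uuv = 0.031101, Gamma_uvv = -0.093302, Gamma_vuu = 0.000000, Gamma_vuv = -0.140091, Gamma_vvv = 0.420273; k4 = (1.006492, 1.220031, 0.062497, -0.281516)
  Y <- Y + (h/6)(k1 + 2k2 + 2k3 + k4): u = -0.3997, v = 0.3735, du/dtau = 1.0065, dv/dtau = 1.2200

Answer: u = -0.3997, v = 0.3735, du/dtau = 1.0065, dv/dtau = 1.2200


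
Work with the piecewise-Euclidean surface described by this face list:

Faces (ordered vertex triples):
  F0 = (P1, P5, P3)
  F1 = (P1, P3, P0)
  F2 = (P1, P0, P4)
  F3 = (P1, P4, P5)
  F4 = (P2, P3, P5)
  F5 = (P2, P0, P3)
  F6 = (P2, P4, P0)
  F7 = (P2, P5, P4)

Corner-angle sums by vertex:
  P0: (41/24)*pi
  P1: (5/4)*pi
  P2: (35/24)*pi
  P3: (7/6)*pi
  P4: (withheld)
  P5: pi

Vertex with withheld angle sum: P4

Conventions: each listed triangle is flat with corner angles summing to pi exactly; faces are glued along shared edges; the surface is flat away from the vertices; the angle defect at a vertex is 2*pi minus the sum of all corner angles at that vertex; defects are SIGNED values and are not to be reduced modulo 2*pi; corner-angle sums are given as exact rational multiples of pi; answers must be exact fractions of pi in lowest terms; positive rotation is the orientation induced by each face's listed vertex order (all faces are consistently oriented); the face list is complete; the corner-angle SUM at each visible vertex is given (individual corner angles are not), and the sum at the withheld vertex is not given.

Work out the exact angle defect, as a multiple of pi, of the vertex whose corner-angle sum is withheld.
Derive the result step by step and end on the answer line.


V = 6, E = 12, F = 8; chi = V - E + F = 2
Gauss-Bonnet: total defect = 2*pi*chi = 4*pi; visible defects sum to (41/12)*pi

Answer: defect(P4) = (7/12)*pi


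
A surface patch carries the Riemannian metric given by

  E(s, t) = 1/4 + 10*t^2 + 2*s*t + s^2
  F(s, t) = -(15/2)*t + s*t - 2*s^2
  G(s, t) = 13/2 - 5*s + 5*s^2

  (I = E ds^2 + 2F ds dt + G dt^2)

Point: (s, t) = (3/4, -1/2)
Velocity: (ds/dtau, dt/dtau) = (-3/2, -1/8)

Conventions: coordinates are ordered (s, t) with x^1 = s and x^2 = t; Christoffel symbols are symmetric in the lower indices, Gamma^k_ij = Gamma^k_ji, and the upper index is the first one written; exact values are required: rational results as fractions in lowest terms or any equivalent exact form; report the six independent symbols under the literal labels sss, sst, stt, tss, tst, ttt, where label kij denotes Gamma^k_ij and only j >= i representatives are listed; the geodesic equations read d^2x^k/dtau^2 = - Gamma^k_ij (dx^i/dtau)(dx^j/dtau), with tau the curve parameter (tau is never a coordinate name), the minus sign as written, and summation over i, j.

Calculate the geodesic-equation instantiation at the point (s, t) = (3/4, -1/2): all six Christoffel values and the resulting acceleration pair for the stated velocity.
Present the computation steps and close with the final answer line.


E = 41/16, F = 9/4, G = 89/16 at the point
E_s = 1/2, E_t = -17/2, F_s = -7/2, F_t = -27/4, G_s = 5/2, G_t = 0
EG - F^2 = 2353/256;  g^inv = (256/2353) * [[89/16, -9/4], [-9/4, 41/16]]
first-kind symbols [ij,l] = (1/2)(d_i g_jl + d_j g_il - d_l g_ij): [ss,s] = E_s/2 = 1/4, [ss,t] = F_s - E_t/2 = 3/4, [st,s] = E_t/2 = -17/4, [st,t] = G_s/2 = 5/4, [tt,s] = F_t - G_s/2 = -8, [tt,t] = G_t/2 = 0
Gamma^s_ij = (G*[ij,s] - F*[ij,t])/(EG - F^2), Gamma^t_ij = (E*[ij,t] - F*[ij,s])/(EG - F^2)
Gamma_sss = -76/2353, Gamma_sst = -6772/2353, Gamma_stt = -11392/2353, Gamma_tss = 348/2353, Gamma_tst = 3268/2353, Gamma_ttt = 4608/2353
d^2s/dtau^2 = -(Gamma_sss*(-3/2)^2 + 2*Gamma_sst*(-3/2)*(-1/8) + Gamma_stt*(-1/8)^2) = 5777/4706
d^2t/dtau^2 = -(Gamma_tss*(-3/2)^2 + 2*Gamma_tst*(-3/2)*(-1/8) + Gamma_ttt*(-1/8)^2) = -4161/4706

Answer: Gamma_sss = -76/2353, Gamma_sst = -6772/2353, Gamma_stt = -11392/2353, Gamma_tss = 348/2353, Gamma_tst = 3268/2353, Gamma_ttt = 4608/2353; accelerations (d^2s/dtau^2, d^2t/dtau^2) = (5777/4706, -4161/4706)


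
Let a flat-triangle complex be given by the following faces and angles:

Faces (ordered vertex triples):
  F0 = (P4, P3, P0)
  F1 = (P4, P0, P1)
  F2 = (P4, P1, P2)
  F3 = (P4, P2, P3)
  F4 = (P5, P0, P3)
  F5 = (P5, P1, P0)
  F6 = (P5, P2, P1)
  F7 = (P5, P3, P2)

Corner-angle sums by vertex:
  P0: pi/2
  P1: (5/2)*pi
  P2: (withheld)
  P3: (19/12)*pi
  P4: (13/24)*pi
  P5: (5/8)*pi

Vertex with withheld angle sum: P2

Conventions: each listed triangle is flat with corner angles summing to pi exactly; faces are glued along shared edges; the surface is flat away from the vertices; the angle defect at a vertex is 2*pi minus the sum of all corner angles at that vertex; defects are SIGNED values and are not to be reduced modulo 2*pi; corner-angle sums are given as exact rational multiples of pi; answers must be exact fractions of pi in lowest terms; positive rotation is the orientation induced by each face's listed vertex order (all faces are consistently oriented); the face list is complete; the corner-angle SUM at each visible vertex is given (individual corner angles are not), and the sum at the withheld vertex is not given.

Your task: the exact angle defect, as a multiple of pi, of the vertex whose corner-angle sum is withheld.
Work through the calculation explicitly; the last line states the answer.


V = 6, E = 12, F = 8; chi = V - E + F = 2
Gauss-Bonnet: total defect = 2*pi*chi = 4*pi; visible defects sum to (17/4)*pi

Answer: defect(P2) = -pi/4


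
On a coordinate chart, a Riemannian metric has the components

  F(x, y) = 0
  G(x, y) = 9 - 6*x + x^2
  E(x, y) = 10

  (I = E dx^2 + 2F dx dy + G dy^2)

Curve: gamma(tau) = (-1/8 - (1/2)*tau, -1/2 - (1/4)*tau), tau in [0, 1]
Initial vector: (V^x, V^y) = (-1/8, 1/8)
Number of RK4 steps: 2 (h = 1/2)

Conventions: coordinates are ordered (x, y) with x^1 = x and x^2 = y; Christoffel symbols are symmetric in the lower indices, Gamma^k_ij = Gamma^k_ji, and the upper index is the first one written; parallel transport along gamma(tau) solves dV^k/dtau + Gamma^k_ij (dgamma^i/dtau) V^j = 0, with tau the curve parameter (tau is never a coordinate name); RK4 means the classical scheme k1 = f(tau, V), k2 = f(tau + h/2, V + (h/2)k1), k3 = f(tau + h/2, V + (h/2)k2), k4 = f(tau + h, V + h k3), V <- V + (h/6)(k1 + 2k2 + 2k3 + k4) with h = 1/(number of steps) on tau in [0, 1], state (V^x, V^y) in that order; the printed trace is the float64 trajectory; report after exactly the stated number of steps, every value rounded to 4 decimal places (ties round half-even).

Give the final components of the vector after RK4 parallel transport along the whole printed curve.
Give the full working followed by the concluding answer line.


gamma'(tau) = (-1/2, -1/4); f(tau, V)^k = -Gamma^k_ij(gamma(tau)) gamma'^i(tau) V^j; h = 1/2; intermediate values shown to 6 dp
curve data and Christoffel symbols at the stage parameters:
  tau = 0.000000: gamma = (-0.125000, -0.500000), gamma' = (-0.500000, -0.250000); Gamma_xxx = 0.000000, Gamma_xxy = 0.000000, Gamma_xyy = 0.312500, Gamma_yxx = 0.000000, Gamma_yxy = -0.320000, Gamma_yyy = 0.000000
  tau = 0.250000: gamma = (-0.250000, -0.562500), gamma' = (-0.500000, -0.250000); Gamma_xxx = 0.000000, Gamma_xxy = 0.000000, Gamma_xyy = 0.325000, Gamma_yxx = 0.000000, Gamma_yxy = -0.307692, Gamma_yyy = 0.000000
  tau = 0.500000: gamma = (-0.375000, -0.625000), gamma' = (-0.500000, -0.250000); Gamma_xxx = 0.000000, Gamma_xxy = 0.000000, Gamma_xyy = 0.337500, Gamma_yxx = 0.000000, Gamma_yxy = -0.296296, Gamma_yyy = 0.000000
  tau = 0.750000: gamma = (-0.500000, -0.687500), gamma' = (-0.500000, -0.250000); Gamma_xxx = 0.000000, Gamma_xxy = 0.000000, Gamma_xyy = 0.350000, Gamma_yxx = 0.000000, Gamma_yxy = -0.285714, Gamma_yyy = 0.000000
  tau = 1.000000: gamma = (-0.625000, -0.750000), gamma' = (-0.500000, -0.250000); Gamma_xxx = 0.000000, Gamma_xxy = 0.000000, Gamma_xyy = 0.362500, Gamma_yxx = 0.000000, Gamma_yxy = -0.275862, Gamma_yyy = 0.000000
step 0: V^x = -0.1250, V^y = 0.1250
step 1: k1 = (0.009766, -0.010000), k2 = (0.009953, -0.009419), k3 = (0.009965, -0.009445), k4 = (0.010148, -0.008929); V <- V + (h/6)(k1 + 2k2 + 2k3 + k4): V^x = -0.1200, V^y = 0.1203
step 2: k1 = (0.010149, -0.008929), k2 = (0.010329, -0.008472), k3 = (0.010339, -0.008492), k4 = (0.010515, -0.008084); V <- V + (h/6)(k1 + 2k2 + 2k3 + k4): V^x = -0.1149, V^y = 0.1160

Answer: V^x = -0.1149, V^y = 0.1160


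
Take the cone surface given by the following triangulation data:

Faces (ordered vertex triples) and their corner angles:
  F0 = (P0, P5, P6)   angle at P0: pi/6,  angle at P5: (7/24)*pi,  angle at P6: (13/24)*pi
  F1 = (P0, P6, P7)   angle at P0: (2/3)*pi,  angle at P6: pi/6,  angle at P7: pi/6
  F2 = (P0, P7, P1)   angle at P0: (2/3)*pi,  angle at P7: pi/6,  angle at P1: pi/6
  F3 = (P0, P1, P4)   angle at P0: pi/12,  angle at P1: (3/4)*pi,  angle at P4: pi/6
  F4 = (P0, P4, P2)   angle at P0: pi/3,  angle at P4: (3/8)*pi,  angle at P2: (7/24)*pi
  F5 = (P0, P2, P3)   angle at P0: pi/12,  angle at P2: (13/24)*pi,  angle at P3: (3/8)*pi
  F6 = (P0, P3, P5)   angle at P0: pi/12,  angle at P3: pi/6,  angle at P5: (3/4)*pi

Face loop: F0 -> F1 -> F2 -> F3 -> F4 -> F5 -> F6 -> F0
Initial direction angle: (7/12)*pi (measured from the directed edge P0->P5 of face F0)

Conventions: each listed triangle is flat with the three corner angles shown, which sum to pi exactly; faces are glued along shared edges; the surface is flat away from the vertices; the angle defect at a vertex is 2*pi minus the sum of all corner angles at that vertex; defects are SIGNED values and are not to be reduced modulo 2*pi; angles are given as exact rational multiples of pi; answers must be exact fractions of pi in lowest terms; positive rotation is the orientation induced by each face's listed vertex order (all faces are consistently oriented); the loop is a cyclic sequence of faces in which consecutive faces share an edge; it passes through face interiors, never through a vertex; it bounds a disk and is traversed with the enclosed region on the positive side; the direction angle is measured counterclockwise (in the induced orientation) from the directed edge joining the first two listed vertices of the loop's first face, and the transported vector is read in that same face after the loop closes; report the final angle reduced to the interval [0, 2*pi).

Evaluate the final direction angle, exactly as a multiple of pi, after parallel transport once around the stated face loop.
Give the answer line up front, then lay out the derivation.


Answer: final direction angle = pi/2

enclosed vertex P0: corner angles sum to (25/12)*pi, defect = 2*pi - (25/12)*pi = -pi/12
adding the enclosed defects to the starting angle (mod 2*pi, induced orientation) gives the holonomy
final angle = (7/12)*pi - pi/12 = pi/2 (mod 2*pi)


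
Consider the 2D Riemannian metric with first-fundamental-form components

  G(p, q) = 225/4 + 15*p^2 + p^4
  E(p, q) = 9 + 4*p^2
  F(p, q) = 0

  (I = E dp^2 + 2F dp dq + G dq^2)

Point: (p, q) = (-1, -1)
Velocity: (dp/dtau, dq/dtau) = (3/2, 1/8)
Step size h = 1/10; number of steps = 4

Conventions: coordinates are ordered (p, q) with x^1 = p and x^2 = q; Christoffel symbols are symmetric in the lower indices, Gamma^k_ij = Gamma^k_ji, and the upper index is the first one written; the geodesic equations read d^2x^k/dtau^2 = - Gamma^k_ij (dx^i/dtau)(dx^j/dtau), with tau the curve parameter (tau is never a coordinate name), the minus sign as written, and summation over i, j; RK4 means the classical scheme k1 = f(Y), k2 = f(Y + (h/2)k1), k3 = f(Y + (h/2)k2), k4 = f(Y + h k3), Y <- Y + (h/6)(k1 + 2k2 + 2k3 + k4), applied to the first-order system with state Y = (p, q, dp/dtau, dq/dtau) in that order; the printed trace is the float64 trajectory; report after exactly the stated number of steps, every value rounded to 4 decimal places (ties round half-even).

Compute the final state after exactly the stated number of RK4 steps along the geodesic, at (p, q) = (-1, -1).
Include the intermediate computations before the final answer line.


f(Y) = (dp/dtau, dq/dtau, -Gamma^p_ij Y'^i Y'^j, -Gamma^q_ij Y'^i Y'^j) with the Gammas evaluated at the stage position; h = 0.100000; intermediate values shown to 6 dp
step 0: p = -1.0000, q = -1.0000, dp/dtau = 1.5000, dq/dtau = 0.1250
step 1:
  k1: at (p, q) = (-1.000000, -1.000000), (dp/dtau, dq/dtau) = (1.500000, 0.125000); Gamma_ppp = -0.307692, Gamma_ppq = 0.000000, Gamma_pqq = 1.307692, Gamma_qpp = 0.000000, Gamma_qpq = -0.235294, Gamma_qqq = 0.000000; k1 = (1.500000, 0.125000, 0.671875, 0.088235)
  k2: at (p, q) = (-0.925000, -0.993750), (dp/dtau, dq/dtau) = (1.533594, 0.129412); Gamma_ppp = -0.297847, Gamma_ppq = 0.000000, Gamma_pqq = 1.244347, Gamma_qpp = 0.000000, Gamma_qpq = -0.221408, Gamma_qqq = 0.000000; k2 = (1.533594, 0.129412, 0.679669, 0.087883)
  k3: at (p, q) = (-0.923320, -0.993529), (dp/dtau, dq/dtau) = (1.533983, 0.129394); Gamma_ppp = -0.297603, Gamma_ppq = 0.000000, Gamma_pqq = 1.242869, Gamma_qpp = 0.000000, Gamma_qpq = -0.221088, Gamma_qqq = 0.000000; k3 = (1.533983, 0.129394, 0.679483, 0.087767)
  k4: at (p, q) = (-0.846602, -0.987061), (dp/dtau, dq/dtau) = (1.567948, 0.133777); Gamma_ppp = -0.285365, Gamma_ppq = 0.000000, Gamma_pqq = 1.172384, Gamma_qpp = 0.000000, Gamma_qpq = -0.206068, Gamma_qqq = 0.000000; k4 = (1.567948, 0.133777, 0.680577, 0.086447)
  Y <- Y + (h/6)(k1 + 2k2 + 2k3 + k4): p = -0.8466, q = -0.9871, dp/dtau = 1.5678, dq/dtau = 0.1338
step 2:
  k1: at (p, q) = (-0.846615, -0.987060), (dp/dtau, dq/dtau) = (1.567846, 0.133766); Gamma_ppp = -0.285367, Gamma_ppq = 0.000000, Gamma_pqq = 1.172396, Gamma_qpp = 0.000000, Gamma_qpq = -0.206070, Gamma_qqq = 0.000000; k1 = (1.567846, 0.133766, 0.680494, 0.086436)
  k2: at (p, q) = (-0.768223, -0.980372), (dp/dtau, dq/dtau) = (1.601871, 0.138088); Gamma_ppp = -0.270485, Gamma_ppq = 0.000000, Gamma_pqq = 1.094135, Gamma_qpp = 0.000000, Gamma_qpq = -0.189915, Gamma_qqq = 0.000000; k2 = (1.601871, 0.138088, 0.673199, 0.084018)
  k3: at (p, q) = (-0.766521, -0.980156), (dp/dtau, dq/dtau) = (1.601506, 0.137967); Gamma_ppp = -0.270134, Gamma_ppq = 0.000000, Gamma_pqq = 1.092364, Gamma_qpp = 0.000000, Gamma_qpq = -0.189556, Gamma_qqq = 0.000000; k3 = (1.601506, 0.137967, 0.672053, 0.083767)
  k4: at (p, q) = (-0.686464, -0.973263), (dp/dtau, dq/dtau) = (1.635051, 0.142143); Gamma_ppp = -0.252262, Gamma_ppq = 0.000000, Gamma_pqq = 1.005421, Gamma_qpp = 0.000000, Gamma_qpq = -0.172235, Gamma_qqq = 0.000000; k4 = (1.635051, 0.142143, 0.654082, 0.080059)
  Y <- Y + (h/6)(k1 + 2k2 + 2k3 + k4): p = -0.6865, q = -0.9733, dp/dtau = 1.6349, dq/dtau = 0.1421
step 3:
  k1: at (p, q) = (-0.686454, -0.973260), (dp/dtau, dq/dtau) = (1.634931, 0.142134); Gamma_ppp = -0.252260, Gamma_ppq = 0.000000, Gamma_pqq = 1.005409, Gamma_qpp = 0.000000, Gamma_qpq = -0.172233, Gamma_qqq = 0.000000; k1 = (1.634931, 0.142134, 0.653978, 0.080047)
  k2: at (p, q) = (-0.604708, -0.966153), (dp/dtau, dq/dtau) = (1.667630, 0.146136); Gamma_ppp = -0.231186, Gamma_ppq = 0.000000, Gamma_pqq = 0.909218, Gamma_qpp = 0.000000, Gamma_qpq = -0.153759, Gamma_qqq = 0.000000; k2 = (1.667630, 0.146136, 0.623509, 0.074942)
  k3: at (p, q) = (-0.603073, -0.965953), (dp/dtau, dq/dtau) = (1.666106, 0.145881); Gamma_ppp = -0.230736, Gamma_ppq = 0.000000, Gamma_pqq = 0.907217, Gamma_qpp = 0.000000, Gamma_qpq = -0.153381, Gamma_qqq = 0.000000; k3 = (1.666106, 0.145881, 0.621194, 0.074560)
  k4: at (p, q) = (-0.519844, -0.958672), (dp/dtau, dq/dtau) = (1.697050, 0.149590); Gamma_ppp = -0.206268, Gamma_ppq = 0.000000, Gamma_pqq = 0.801374, Gamma_qpp = 0.000000, Gamma_qpq = -0.133804, Gamma_qqq = 0.000000; k4 = (1.697050, 0.149590, 0.576114, 0.067935)
  Y <- Y + (h/6)(k1 + 2k2 + 2k3 + k4): p = -0.5198, q = -0.9587, dp/dtau = 1.6969, dq/dtau = 0.1496
step 4:
  k1: at (p, q) = (-0.519797, -0.958664), (dp/dtau, dq/dtau) = (1.696922, 0.149584); Gamma_ppp = -0.206253, Gamma_ppq = 0.000000, Gamma_pqq = 0.801313, Gamma_qpp = 0.000000, Gamma_qpq = -0.133793, Gamma_qqq = 0.000000; k1 = (1.696922, 0.149584, 0.575985, 0.067922)
  k2: at (p, q) = (-0.434950, -0.951185), (dp/dtau, dq/dtau) = (1.725722, 0.152980); Gamma_ppp = -0.178318, Gamma_ppq = 0.000000, Gamma_pqq = 0.685560, Gamma_qpp = 0.000000, Gamma_qpq = -0.113133, Gamma_qqq = 0.000000; k2 = (1.725722, 0.152980, 0.515008, 0.059734)
  k3: at (p, q) = (-0.433511, -0.951015), (dp/dtau, dq/dtau) = (1.722673, 0.152571); Gamma_ppp = -0.177819, Gamma_ppq = 0.000000, Gamma_pqq = 0.683530, Gamma_qpp = 0.000000, Gamma_qpq = -0.112777, Gamma_qqq = 0.000000; k3 = (1.722673, 0.152571, 0.511785, 0.059282)
  k4: at (p, q) = (-0.347529, -0.943407), (dp/dtau, dq/dtau) = (1.748101, 0.155512); Gamma_ppp = -0.146589, Gamma_ppq = 0.000000, Gamma_pqq = 0.558560, Gamma_qpp = 0.000000, Gamma_qpq = -0.091206, Gamma_qqq = 0.000000; k4 = (1.748101, 0.155512, 0.434446, 0.049589)
  Y <- Y + (h/6)(k1 + 2k2 + 2k3 + k4): p = -0.3474, q = -0.9434, dp/dtau = 1.7480, dq/dtau = 0.1555

Answer: p = -0.3474, q = -0.9434, dp/dtau = 1.7480, dq/dtau = 0.1555


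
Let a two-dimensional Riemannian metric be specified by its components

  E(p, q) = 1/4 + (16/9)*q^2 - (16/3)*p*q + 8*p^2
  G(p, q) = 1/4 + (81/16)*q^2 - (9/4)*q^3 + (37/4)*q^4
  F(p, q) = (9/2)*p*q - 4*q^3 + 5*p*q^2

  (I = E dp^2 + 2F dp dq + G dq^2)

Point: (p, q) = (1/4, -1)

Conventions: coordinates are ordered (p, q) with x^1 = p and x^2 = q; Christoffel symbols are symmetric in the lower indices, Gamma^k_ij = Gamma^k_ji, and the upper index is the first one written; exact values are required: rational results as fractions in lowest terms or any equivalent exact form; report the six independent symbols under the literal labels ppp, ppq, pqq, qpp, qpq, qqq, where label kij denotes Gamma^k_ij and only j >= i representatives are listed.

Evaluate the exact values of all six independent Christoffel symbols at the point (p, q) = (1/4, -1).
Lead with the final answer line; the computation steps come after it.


Answer: Gamma_ppp = 19098/13795, Gamma_ppq = -11836/13795, Gamma_pqq = -6552/2759, Gamma_qpp = -20428/124155, Gamma_qpq = 2904/13795, Gamma_qqq = -2813/2759

E = 139/36, F = 33/8, G = 269/16 at the point
E_p = 28/3, E_q = -44/9, F_p = 1/2, F_q = -107/8, G_p = 0, G_q = -431/8
EG - F^2 = 13795/288;  g^inv = (288/13795) * [[269/16, -33/8], [-33/8, 139/36]]
first-kind symbols [ij,l] = (1/2)(d_i g_jl + d_j g_il - d_l g_ij): [pp,p] = E_p/2 = 14/3, [pp,q] = F_p - E_q/2 = 53/18, [pq,p] = E_q/2 = -22/9, [pq,q] = G_p/2 = 0, [qq,p] = F_q - G_p/2 = -107/8, [qq,q] = G_q/2 = -431/16
Gamma^p_ij = (G*[ij,p] - F*[ij,q])/(EG - F^2), Gamma^q_ij = (E*[ij,q] - F*[ij,p])/(EG - F^2)


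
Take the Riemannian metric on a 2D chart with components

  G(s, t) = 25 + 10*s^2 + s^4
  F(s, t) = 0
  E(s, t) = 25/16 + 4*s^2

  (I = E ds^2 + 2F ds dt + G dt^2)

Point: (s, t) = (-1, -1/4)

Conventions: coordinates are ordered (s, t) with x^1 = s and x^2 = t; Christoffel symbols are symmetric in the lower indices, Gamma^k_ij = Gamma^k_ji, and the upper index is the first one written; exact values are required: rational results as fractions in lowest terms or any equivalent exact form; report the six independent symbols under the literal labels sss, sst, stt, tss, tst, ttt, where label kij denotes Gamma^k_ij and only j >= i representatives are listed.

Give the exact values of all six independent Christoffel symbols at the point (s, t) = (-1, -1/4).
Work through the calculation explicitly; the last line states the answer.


E = 89/16, F = 0, G = 36 at the point
E_s = -8, E_t = 0, F_s = 0, F_t = 0, G_s = -24, G_t = 0
EG - F^2 = 801/4;  g^inv = (4/801) * [[36, 0], [0, 89/16]]
first-kind symbols [ij,l] = (1/2)(d_i g_jl + d_j g_il - d_l g_ij): [ss,s] = E_s/2 = -4, [ss,t] = F_s - E_t/2 = 0, [st,s] = E_t/2 = 0, [st,t] = G_s/2 = -12, [tt,s] = F_t - G_s/2 = 12, [tt,t] = G_t/2 = 0
Gamma^s_ij = (G*[ij,s] - F*[ij,t])/(EG - F^2), Gamma^t_ij = (E*[ij,t] - F*[ij,s])/(EG - F^2)

Answer: Gamma_sss = -64/89, Gamma_sst = 0, Gamma_stt = 192/89, Gamma_tss = 0, Gamma_tst = -1/3, Gamma_ttt = 0


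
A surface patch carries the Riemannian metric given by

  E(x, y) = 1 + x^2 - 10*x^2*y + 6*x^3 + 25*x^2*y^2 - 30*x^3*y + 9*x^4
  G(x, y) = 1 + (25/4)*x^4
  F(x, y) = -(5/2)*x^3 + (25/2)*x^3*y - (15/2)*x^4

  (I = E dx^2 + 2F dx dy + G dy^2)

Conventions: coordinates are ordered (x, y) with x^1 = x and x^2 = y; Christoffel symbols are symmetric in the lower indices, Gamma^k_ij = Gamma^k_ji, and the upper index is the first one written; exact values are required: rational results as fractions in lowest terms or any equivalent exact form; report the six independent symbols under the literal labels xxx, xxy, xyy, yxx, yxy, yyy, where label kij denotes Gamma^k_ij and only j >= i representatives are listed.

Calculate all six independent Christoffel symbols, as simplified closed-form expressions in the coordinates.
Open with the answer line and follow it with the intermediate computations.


Answer: Gamma_xxx = (72*x^3 - 180*x^2*y + 36*x^2 + 100*x*y^2 - 40*x*y + 4*x)/(61*x^4 - 120*x^3*y + 24*x^3 + 100*x^2*y^2 - 40*x^2*y + 4*x^2 + 4), Gamma_xxy = (-60*x^3 + 100*x^2*y - 20*x^2)/(61*x^4 - 120*x^3*y + 24*x^3 + 100*x^2*y^2 - 40*x^2*y + 4*x^2 + 4), Gamma_xyy = 0, Gamma_yxx = (-60*x^3 + 50*x^2*y - 10*x^2)/(61*x^4 - 120*x^3*y + 24*x^3 + 100*x^2*y^2 - 40*x^2*y + 4*x^2 + 4), Gamma_yxy = 50*x^3/(61*x^4 - 120*x^3*y + 24*x^3 + 100*x^2*y^2 - 40*x^2*y + 4*x^2 + 4), Gamma_yyy = 0

E = 1 + x^2 - 10*x^2*y + 6*x^3 + 25*x^2*y^2 - 30*x^3*y + 9*x^4; F = -(5/2)*x^3 + (25/2)*x^3*y - (15/2)*x^4; G = 1 + (25/4)*x^4
Gamma^k_ij = (1/2) g^{kl} (d_i g_jl + d_j g_il - d_l g_ij), with g^inv = (1/(EG-F^2)) [[G, -F], [-F, E]]
first partials: E_x = 2*x - 20*x*y + 18*x^2 + 50*x*y^2 - 90*x^2*y + 36*x^3, E_y = -10*x^2 + 50*x^2*y - 30*x^3, F_x = -(15/2)*x^2 + (75/2)*x^2*y - 30*x^3, F_y = (25/2)*x^3, G_x = 25*x^3, G_y = 0
D = EG - F^2 = 1 + x^2 - 10*x^2*y + 6*x^3 + 25*x^2*y^2 - 30*x^3*y + (61/4)*x^4
expanded: Gamma^x_xx = (G E_x - 2F F_x + F E_y)/(2D), Gamma^x_xy = (G E_y - F G_x)/(2D), Gamma^x_yy = (2G F_y - G G_x - F G_y)/(2D), Gamma^y_xx = (2E F_x - E E_y - F E_x)/(2D), Gamma^y_xy = (E G_x - F E_y)/(2D), Gamma^y_yy = (E G_y - 2F F_y + F G_x)/(2D); substitute and cancel common factors


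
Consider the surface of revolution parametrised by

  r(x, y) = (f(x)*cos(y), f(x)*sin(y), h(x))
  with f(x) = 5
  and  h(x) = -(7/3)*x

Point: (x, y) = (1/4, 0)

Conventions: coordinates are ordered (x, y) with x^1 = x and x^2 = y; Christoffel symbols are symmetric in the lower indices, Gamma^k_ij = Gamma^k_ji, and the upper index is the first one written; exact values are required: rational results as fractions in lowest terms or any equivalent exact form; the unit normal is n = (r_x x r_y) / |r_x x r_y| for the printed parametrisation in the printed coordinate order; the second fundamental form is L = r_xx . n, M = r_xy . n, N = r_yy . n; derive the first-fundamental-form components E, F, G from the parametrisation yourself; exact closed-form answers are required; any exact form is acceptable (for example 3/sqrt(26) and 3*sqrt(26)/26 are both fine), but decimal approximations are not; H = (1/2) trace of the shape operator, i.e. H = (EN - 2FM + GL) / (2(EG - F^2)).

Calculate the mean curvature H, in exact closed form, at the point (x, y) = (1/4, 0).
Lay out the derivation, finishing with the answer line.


f = 5, f' = 0, f'' = 0, h' = -7/3, h'' = 0
E = 49/9, F = 0, G = 25; answer radicand W^2 = 49/9
unnormalised second-form numerators: l = 0, m = 0, n = -35/3; L = l/sqrt(49/9), and similarly M = m/sqrt(W^2), N = n/sqrt(W^2)
H = (E*n - 2*F*m + G*l) / (2*(EG - F^2)*sqrt(W^2)); E*n - 2*F*m + G*l = -1715/27, EG - F^2 = 1225/9, so H = (-7/30)/sqrt(49/9)

Answer: H = -1/10


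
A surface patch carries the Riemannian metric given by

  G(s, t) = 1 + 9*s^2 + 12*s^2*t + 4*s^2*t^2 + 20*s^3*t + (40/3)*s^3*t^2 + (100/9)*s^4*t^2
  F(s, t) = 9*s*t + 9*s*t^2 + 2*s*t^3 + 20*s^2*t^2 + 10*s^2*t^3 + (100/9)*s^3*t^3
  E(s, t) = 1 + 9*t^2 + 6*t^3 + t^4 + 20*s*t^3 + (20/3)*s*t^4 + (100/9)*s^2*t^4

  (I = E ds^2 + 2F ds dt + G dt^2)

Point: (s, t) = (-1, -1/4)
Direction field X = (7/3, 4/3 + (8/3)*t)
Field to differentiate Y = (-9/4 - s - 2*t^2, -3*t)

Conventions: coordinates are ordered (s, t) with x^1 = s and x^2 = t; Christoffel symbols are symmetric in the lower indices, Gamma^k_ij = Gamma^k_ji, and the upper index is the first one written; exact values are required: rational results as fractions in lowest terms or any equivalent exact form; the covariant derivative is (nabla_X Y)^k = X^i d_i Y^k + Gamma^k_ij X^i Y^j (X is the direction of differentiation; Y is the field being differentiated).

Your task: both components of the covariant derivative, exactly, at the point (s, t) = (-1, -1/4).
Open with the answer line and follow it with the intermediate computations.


Answer: (nabla_X Y)^s = -681017/357036, (nabla_X Y)^t = -258478/89259

E = 4153/2304, F = 215/72, G = 109/9 at the point
E_s = -215/576, E_t = -1075/144, F_s = -425/96, F_t = -181/12, G_s = -250/9, G_t = -80/9
EG - F^2 = 29753/2304;  g^inv = (2304/29753) * [[109/9, -215/72], [-215/72, 4153/2304]]
first-kind symbols [ij,l] = (1/2)(d_i g_jl + d_j g_il - d_l g_ij): [ss,s] = E_s/2 = -215/1152, [ss,t] = F_s - E_t/2 = -25/36, [st,s] = E_t/2 = -1075/288, [st,t] = G_s/2 = -125/9, [tt,s] = F_t - G_s/2 = -43/36, [tt,t] = G_t/2 = -40/9
Gamma^s_ij = (G*[ij,s] - F*[ij,t])/(EG - F^2), Gamma^t_ij = (E*[ij,t] - F*[ij,s])/(EG - F^2)
Gamma_sss = -430/29753, Gamma_sst = -8600/29753, Gamma_stt = -2752/29753, Gamma_tss = -1600/29753, Gamma_tst = -32000/29753, Gamma_ttt = -10240/29753
X = (7/3, 2/3), Y = (-11/8, 3/4) at the point


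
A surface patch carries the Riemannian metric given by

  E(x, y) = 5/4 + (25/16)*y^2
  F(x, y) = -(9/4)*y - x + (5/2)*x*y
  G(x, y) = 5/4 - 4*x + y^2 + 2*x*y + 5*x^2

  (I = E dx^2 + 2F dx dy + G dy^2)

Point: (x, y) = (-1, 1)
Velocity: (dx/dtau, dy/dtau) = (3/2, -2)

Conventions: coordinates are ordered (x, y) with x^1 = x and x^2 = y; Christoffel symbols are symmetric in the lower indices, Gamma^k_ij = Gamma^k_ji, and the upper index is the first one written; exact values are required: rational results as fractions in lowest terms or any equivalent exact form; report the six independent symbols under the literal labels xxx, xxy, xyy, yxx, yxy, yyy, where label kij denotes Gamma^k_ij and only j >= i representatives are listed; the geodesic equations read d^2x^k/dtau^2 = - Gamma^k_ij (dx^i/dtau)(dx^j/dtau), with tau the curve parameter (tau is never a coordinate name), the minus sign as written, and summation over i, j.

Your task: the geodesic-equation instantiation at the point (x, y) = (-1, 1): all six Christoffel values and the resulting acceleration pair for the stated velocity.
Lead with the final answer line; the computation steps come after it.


Answer: Gamma_xxx = -1/51, Gamma_xxy = -103/153, Gamma_xyy = 148/153, Gamma_yxx = -1/68, Gamma_yxy = -47/51, Gamma_yyy = 20/51; accelerations (d^2x/dtau^2, d^2y/dtau^2) = (-4813/612, -5765/816)

E = 45/16, F = -15/4, G = 37/4 at the point
E_x = 0, E_y = 25/8, F_x = 3/2, F_y = -19/4, G_x = -12, G_y = 0
EG - F^2 = 765/64;  g^inv = (64/765) * [[37/4, 15/4], [15/4, 45/16]]
first-kind symbols [ij,l] = (1/2)(d_i g_jl + d_j g_il - d_l g_ij): [xx,x] = E_x/2 = 0, [xx,y] = F_x - E_y/2 = -1/16, [xy,x] = E_y/2 = 25/16, [xy,y] = G_x/2 = -6, [yy,x] = F_y - G_x/2 = 5/4, [yy,y] = G_y/2 = 0
Gamma^x_ij = (G*[ij,x] - F*[ij,y])/(EG - F^2), Gamma^y_ij = (E*[ij,y] - F*[ij,x])/(EG - F^2)
Gamma_xxx = -1/51, Gamma_xxy = -103/153, Gamma_xyy = 148/153, Gamma_yxx = -1/68, Gamma_yxy = -47/51, Gamma_yyy = 20/51
d^2x/dtau^2 = -(Gamma_xxx*(3/2)^2 + 2*Gamma_xxy*(3/2)*(-2) + Gamma_xyy*(-2)^2) = -4813/612
d^2y/dtau^2 = -(Gamma_yxx*(3/2)^2 + 2*Gamma_yxy*(3/2)*(-2) + Gamma_yyy*(-2)^2) = -5765/816


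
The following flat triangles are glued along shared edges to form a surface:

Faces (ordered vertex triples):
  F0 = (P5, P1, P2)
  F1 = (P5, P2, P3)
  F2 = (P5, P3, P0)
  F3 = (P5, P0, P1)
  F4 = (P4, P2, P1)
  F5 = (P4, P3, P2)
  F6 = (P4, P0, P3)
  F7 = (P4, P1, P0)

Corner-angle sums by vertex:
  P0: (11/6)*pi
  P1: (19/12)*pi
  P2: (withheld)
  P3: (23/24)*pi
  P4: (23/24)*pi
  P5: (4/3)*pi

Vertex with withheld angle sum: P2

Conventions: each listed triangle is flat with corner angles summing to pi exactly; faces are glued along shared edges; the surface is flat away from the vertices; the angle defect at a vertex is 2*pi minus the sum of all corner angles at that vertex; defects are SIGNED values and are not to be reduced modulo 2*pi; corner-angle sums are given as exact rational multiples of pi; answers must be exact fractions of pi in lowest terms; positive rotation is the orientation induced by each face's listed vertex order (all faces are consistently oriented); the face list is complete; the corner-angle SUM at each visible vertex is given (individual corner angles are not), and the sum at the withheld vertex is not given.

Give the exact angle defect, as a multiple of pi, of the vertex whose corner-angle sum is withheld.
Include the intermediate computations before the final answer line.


V = 6, E = 12, F = 8; chi = V - E + F = 2
Gauss-Bonnet: total defect = 2*pi*chi = 4*pi; visible defects sum to (10/3)*pi

Answer: defect(P2) = (2/3)*pi


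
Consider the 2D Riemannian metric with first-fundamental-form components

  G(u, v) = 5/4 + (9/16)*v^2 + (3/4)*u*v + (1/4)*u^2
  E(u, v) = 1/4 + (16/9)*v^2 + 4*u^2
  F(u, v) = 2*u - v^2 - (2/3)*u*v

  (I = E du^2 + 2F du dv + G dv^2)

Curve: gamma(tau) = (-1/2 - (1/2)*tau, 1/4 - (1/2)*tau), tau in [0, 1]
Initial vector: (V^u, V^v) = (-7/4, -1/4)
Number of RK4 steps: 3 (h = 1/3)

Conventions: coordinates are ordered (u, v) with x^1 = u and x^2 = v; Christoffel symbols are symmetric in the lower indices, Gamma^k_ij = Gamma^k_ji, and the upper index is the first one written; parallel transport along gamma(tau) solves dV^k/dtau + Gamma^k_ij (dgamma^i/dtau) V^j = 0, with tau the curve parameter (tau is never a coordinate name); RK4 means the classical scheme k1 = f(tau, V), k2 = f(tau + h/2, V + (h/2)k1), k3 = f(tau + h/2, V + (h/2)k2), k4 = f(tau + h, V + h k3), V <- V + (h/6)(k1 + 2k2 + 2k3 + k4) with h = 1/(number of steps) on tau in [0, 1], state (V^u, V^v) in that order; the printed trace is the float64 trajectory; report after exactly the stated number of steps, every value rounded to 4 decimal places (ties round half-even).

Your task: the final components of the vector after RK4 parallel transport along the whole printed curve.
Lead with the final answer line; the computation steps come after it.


Answer: V^u = -1.0301, V^v = -0.3041

gamma'(tau) = (-1/2, -1/2); f(tau, V)^k = -Gamma^k_ij(gamma(tau)) gamma'^i(tau) V^j; h = 1/3; intermediate values shown to 6 dp
curve data and Christoffel symbols at the stage parameters:
  tau = 0.000000: gamma = (-0.500000, 0.250000), gamma' = (-0.500000, -0.500000); Gamma_uuu = -1.534697, Gamma_uuv = 0.704193, Gamma_uvv = -0.288390, Gamma_vuu = -0.090785, Gamma_vuv = 0.524977, Gamma_vvv = -0.262585
  tau = 0.166667: gamma = (-0.583333, 0.166667), gamma' = (-0.500000, -0.500000); Gamma_uuu = -1.398216, Gamma_uuv = 0.336375, Gamma_uvv = 0.042883, Gamma_vuu = 0.010273, Gamma_vuv = 0.232157, Gamma_vvv = -0.059915
  tau = 0.333333: gamma = (-0.666667, 0.083333), gamma' = (-0.500000, -0.500000); Gamma_uuu = -1.186312, Gamma_uuv = 0.019545, Gamma_uvv = 0.281697, Gamma_vuu = 0.189100, Gamma_vuv = -0.083081, Gamma_vvv = 0.123923
  tau = 0.500000: gamma = (-0.750000, 0.000000), gamma' = (-0.500000, -0.500000); Gamma_uuu = -0.955414, Gamma_uuv = -0.229299, Gamma_uvv = 0.435510, Gamma_vuu = 0.407643, Gamma_vuv = -0.382166, Gamma_vvv = 0.267516
  tau = 0.666667: gamma = (-0.833333, -0.083333), gamma' = (-0.500000, -0.500000); Gamma_uuu = -0.741410, Gamma_uuv = -0.409887, Gamma_uvv = 0.522695, Gamma_vuu = 0.627566, Gamma_vuv = -0.638382, Gamma_vvv = 0.364701
  tau = 0.833333: gamma = (-0.916667, -0.166667), gamma' = (-0.500000, -0.500000); Gamma_uuu = -0.561676, Gamma_uuv = -0.530354, Gamma_uvv = 0.562488, Gamma_vuu = 0.820522, Gamma_vuv = -0.838049, Gamma_vvv = 0.419199
  tau = 1.000000: gamma = (-1.000000, -0.250000), gamma' = (-0.500000, -0.500000); Gamma_uuu = -0.420687, Gamma_uuv = -0.602278, Gamma_uvv = 0.571067, Gamma_vuu = 0.971365, Gamma_vuv = -0.978912, Gamma_vvv = 0.439657
step 0: V^u = -1.7500, V^v = -0.2500
step 1: k1 = (0.674716, -0.412717), k2 = (0.808956, -0.225950), k3 = (0.802981, -0.220557), k4 = (0.816044, -0.085185); V <- V + (h/6)(k1 + 2k2 + 2k3 + k4): V^u = -1.4881, V^v = -0.3273
step 2: k1 = (0.818825, -0.085566), k2 = (0.765418, 0.002360), k3 = (0.772202, 0.001407), k4 = (0.690003, 0.051375); V <- V + (h/6)(k1 + 2k2 + 2k3 + k4): V^u = -1.2334, V^v = -0.3288
step 3: k1 = (0.691465, 0.051657), k2 = (0.605389, 0.076846), k3 = (0.613290, 0.076092), k4 = (0.531038, 0.085685); V <- V + (h/6)(k1 + 2k2 + 2k3 + k4): V^u = -1.0301, V^v = -0.3041
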